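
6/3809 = 6/3809 = 0.00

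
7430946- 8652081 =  - 1221135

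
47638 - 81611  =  -33973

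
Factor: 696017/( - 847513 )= -7^1* 83^( - 1 )*  10211^( - 1)* 99431^1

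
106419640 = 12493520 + 93926120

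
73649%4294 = 651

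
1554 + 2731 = 4285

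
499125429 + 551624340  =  1050749769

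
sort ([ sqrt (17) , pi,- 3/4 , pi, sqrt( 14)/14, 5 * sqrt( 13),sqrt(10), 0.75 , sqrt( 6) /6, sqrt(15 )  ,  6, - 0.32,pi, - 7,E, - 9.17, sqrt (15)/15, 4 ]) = [ - 9.17, - 7, - 3/4, -0.32, sqrt( 15 ) /15,sqrt( 14 )/14, sqrt (6 ) /6, 0.75,E,pi, pi,pi,  sqrt( 10 ) , sqrt(15 ), 4, sqrt( 17),6  ,  5*sqrt( 13)]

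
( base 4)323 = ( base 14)43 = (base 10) 59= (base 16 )3b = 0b111011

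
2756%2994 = 2756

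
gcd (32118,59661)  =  3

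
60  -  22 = 38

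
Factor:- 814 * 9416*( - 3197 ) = 24503802928 = 2^4*11^2*23^1*37^1*107^1 * 139^1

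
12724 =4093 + 8631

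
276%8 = 4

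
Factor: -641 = -641^1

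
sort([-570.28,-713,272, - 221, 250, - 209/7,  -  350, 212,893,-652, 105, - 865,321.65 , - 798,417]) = [  -  865, - 798,-713, - 652 ,- 570.28,-350,-221, - 209/7,105, 212, 250, 272, 321.65, 417,893] 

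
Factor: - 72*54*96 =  - 2^9*3^6 = - 373248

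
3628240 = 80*45353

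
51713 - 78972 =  - 27259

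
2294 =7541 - 5247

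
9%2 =1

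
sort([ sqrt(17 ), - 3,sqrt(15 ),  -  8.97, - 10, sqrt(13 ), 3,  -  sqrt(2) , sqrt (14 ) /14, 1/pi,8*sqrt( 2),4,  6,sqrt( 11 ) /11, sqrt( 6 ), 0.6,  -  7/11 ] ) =[  -  10, - 8.97, - 3,  -  sqrt( 2 ), - 7/11, sqrt ( 14 )/14, sqrt(11)/11, 1/pi,0.6,sqrt( 6 ), 3, sqrt( 13 ), sqrt(15), 4 , sqrt(17 ),6, 8*sqrt(2 ) ]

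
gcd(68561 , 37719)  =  1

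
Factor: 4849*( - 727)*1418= - 4998766214  =  - 2^1*13^1*373^1*709^1*727^1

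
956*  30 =28680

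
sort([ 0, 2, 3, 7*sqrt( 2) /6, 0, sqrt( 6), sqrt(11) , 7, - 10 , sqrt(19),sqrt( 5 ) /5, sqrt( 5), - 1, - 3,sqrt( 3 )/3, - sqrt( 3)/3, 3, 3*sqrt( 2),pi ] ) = [ - 10, - 3, - 1, - sqrt( 3)/3, 0, 0 , sqrt( 5)/5, sqrt( 3)/3, 7 *sqrt( 2)/6,2,sqrt( 5),  sqrt(6 ), 3 , 3,pi , sqrt( 11 ),3*sqrt( 2) , sqrt( 19), 7] 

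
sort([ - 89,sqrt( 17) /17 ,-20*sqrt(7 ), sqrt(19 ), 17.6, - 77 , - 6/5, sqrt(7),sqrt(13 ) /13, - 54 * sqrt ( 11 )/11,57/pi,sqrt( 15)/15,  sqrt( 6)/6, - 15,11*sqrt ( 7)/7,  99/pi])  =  [ - 89 , -77, - 20*sqrt(7),-54*sqrt(11)/11, - 15, - 6/5, sqrt( 17 ) /17 , sqrt(15)/15,sqrt(13 )/13,sqrt( 6 )/6,sqrt( 7 ),11*sqrt ( 7)/7, sqrt( 19 ),17.6, 57/pi,99/pi ] 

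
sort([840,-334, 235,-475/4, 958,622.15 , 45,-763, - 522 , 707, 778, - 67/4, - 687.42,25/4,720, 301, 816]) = [-763, - 687.42,-522, - 334, - 475/4 , - 67/4, 25/4,45,235,301, 622.15, 707, 720, 778, 816, 840, 958 ] 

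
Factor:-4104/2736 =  - 2^( - 1)*3^1=- 3/2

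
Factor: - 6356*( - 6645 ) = 42235620 = 2^2 *3^1 * 5^1* 7^1 * 227^1 * 443^1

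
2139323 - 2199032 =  - 59709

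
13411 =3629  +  9782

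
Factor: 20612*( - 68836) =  - 2^4*5153^1*17209^1  =  - 1418847632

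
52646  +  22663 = 75309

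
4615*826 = 3811990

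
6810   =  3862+2948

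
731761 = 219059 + 512702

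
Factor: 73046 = 2^1*36523^1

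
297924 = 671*444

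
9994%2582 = 2248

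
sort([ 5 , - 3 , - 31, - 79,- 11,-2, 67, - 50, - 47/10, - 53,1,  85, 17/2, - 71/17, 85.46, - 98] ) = [ - 98,-79, - 53,- 50, - 31, - 11, - 47/10 , - 71/17, - 3, - 2, 1, 5, 17/2, 67,85, 85.46 ] 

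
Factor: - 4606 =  - 2^1*7^2*47^1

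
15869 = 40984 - 25115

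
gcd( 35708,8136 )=452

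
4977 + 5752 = 10729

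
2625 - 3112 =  - 487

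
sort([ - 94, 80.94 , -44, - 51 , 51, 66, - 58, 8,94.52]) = [-94, - 58,  -  51, - 44,  8, 51 , 66, 80.94, 94.52]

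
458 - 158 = 300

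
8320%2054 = 104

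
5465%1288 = 313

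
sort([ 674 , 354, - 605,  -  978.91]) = [  -  978.91, - 605, 354 , 674 ] 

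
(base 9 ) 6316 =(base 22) 9cc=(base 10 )4632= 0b1001000011000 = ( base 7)16335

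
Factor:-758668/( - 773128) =787/802 = 2^(-1)*401^(-1)*787^1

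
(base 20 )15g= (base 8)1004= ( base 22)11a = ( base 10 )516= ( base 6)2220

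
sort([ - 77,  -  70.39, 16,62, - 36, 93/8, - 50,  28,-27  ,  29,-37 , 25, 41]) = [ - 77, - 70.39, - 50,  -  37,-36, - 27,93/8, 16, 25, 28,29  ,  41, 62 ] 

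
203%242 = 203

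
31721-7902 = 23819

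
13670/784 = 6835/392 = 17.44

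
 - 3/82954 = -1+82951/82954 = - 0.00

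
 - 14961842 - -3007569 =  - 11954273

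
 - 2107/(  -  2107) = 1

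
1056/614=528/307 = 1.72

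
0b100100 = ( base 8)44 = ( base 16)24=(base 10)36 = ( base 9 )40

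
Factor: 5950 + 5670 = 2^2 * 5^1*7^1*83^1=11620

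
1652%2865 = 1652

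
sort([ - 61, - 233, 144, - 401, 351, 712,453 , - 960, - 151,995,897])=[- 960,-401,-233,  -  151,-61,144,351, 453,712, 897 , 995] 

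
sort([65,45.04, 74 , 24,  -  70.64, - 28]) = [  -  70.64, - 28, 24 , 45.04,  65, 74] 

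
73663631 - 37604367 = 36059264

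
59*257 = 15163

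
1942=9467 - 7525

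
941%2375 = 941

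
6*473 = 2838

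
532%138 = 118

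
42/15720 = 7/2620 = 0.00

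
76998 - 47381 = 29617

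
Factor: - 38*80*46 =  - 139840 = -  2^6*5^1*19^1*23^1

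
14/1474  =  7/737 = 0.01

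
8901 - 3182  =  5719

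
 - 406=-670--264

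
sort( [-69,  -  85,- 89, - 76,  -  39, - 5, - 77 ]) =[-89, - 85,  -  77, - 76,  -  69, - 39, - 5] 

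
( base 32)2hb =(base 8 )5053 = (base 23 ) 4l4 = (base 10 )2603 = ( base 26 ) 3M3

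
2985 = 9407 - 6422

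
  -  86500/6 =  - 43250/3 = - 14416.67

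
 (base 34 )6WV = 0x1f77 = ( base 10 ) 8055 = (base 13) 3888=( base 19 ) 135I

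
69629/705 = 98 + 539/705 = 98.76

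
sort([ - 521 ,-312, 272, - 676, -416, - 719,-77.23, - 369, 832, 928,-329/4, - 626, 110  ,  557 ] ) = [ - 719 ,-676, - 626, - 521, - 416, - 369, - 312,-329/4, - 77.23, 110,272,  557,  832, 928 ] 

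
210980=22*9590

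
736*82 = 60352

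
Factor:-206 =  - 2^1 * 103^1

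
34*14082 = 478788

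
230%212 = 18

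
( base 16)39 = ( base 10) 57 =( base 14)41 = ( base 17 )36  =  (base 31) 1Q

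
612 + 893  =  1505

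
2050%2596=2050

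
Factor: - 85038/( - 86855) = 2^1* 3^1*5^ (- 1)*29^( - 1)*599^( - 1 )*14173^1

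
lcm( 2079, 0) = 0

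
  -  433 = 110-543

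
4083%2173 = 1910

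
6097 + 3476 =9573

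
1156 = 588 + 568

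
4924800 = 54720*90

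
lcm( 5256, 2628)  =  5256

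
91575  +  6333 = 97908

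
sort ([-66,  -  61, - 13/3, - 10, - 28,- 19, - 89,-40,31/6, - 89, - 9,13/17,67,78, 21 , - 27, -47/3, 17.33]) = [ - 89, - 89, - 66, - 61,- 40 ,  -  28, - 27, - 19, - 47/3, - 10,-9,-13/3,13/17,31/6, 17.33,21,67, 78]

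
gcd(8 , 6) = 2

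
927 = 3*309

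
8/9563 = 8/9563 = 0.00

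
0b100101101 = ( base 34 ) 8T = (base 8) 455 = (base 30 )A1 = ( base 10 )301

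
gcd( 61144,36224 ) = 8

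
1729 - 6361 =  - 4632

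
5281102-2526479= 2754623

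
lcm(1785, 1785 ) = 1785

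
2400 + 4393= 6793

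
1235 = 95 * 13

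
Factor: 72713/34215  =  3^( - 1) * 5^( - 1 ) * 19^1 * 43^1*89^1*2281^ ( - 1 ) 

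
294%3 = 0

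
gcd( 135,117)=9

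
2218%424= 98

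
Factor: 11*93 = 1023 =3^1*11^1 * 31^1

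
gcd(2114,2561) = 1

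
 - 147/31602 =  - 49/10534 = -0.00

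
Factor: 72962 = 2^1 * 191^2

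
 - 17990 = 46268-64258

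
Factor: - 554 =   -  2^1*277^1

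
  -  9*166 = -1494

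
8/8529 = 8/8529 = 0.00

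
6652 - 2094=4558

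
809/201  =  809/201=4.02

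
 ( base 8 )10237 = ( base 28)5BR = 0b1000010011111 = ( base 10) 4255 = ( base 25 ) 6k5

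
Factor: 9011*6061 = 11^1*19^1*29^1*9011^1 = 54615671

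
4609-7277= -2668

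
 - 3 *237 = - 711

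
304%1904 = 304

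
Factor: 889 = 7^1 * 127^1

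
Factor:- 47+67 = 2^2* 5^1 = 20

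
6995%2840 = 1315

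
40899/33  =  13633/11 = 1239.36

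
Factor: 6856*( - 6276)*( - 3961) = 2^5*3^1*17^1*233^1*523^1*  857^1= 170434922016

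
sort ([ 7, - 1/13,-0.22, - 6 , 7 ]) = [-6, - 0.22,  -  1/13, 7, 7] 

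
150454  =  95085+55369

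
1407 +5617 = 7024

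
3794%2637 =1157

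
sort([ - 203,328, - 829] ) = [ - 829,  -  203,328] 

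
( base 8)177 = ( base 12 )A7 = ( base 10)127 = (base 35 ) 3M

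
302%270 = 32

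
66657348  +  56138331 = 122795679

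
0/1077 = 0=0.00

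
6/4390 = 3/2195 = 0.00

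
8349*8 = 66792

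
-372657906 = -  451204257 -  - 78546351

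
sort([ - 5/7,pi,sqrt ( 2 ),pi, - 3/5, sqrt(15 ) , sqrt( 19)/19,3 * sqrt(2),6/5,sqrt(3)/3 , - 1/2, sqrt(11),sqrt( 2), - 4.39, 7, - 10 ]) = [-10, - 4.39 , - 5/7, - 3/5, - 1/2,sqrt(19)/19,sqrt(3 )/3, 6/5,sqrt(2 ),sqrt( 2 ), pi,pi, sqrt( 11),sqrt ( 15), 3*sqrt( 2) , 7]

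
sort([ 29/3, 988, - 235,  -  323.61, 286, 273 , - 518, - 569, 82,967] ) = [-569, - 518, - 323.61, - 235,  29/3, 82,273,  286,967,988]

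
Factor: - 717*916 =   -  2^2*3^1*229^1*239^1 = -656772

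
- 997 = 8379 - 9376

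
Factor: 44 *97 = 4268 = 2^2*11^1*97^1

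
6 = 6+0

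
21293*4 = 85172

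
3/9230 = 3/9230  =  0.00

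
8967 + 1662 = 10629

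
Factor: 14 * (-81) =  -  2^1*3^4*7^1 = - 1134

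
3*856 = 2568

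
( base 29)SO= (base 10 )836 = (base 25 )18B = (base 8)1504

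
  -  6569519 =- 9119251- - 2549732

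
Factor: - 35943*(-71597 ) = 2573410971 = 3^1 * 11981^1 * 71597^1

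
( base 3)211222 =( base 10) 620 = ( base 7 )1544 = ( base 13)389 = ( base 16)26c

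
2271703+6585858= 8857561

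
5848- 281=5567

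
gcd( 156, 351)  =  39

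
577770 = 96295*6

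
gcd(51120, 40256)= 16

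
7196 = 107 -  - 7089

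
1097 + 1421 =2518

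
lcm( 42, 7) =42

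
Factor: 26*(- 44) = -2^3*11^1 *13^1 = - 1144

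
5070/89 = 5070/89 =56.97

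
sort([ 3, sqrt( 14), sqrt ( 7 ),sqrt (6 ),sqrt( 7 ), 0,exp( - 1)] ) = [ 0, exp ( - 1 ),sqrt(6), sqrt(7 ),sqrt (7),3, sqrt ( 14)]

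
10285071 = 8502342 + 1782729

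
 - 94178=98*( - 961)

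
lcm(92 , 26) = 1196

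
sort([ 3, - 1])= [ - 1,3] 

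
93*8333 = 774969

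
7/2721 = 7/2721 = 0.00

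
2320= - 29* (  -  80) 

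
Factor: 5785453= 491^1 *11783^1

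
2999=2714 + 285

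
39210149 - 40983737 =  -1773588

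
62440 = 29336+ 33104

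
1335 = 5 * 267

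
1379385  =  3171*435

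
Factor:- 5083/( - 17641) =17/59= 17^1*59^(-1 )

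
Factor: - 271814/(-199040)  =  437/320= 2^(-6 )*5^( - 1)*19^1 * 23^1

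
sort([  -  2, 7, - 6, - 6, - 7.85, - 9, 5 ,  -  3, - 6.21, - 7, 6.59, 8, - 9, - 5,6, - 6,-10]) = [ - 10, - 9, - 9 , - 7.85,  -  7, - 6.21, - 6, - 6, -6, - 5, - 3, - 2, 5, 6, 6.59, 7, 8]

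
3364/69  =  48 + 52/69 = 48.75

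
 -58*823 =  - 47734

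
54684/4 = 13671 = 13671.00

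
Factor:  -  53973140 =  - 2^2*5^1 * 13^1*207589^1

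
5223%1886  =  1451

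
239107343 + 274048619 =513155962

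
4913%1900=1113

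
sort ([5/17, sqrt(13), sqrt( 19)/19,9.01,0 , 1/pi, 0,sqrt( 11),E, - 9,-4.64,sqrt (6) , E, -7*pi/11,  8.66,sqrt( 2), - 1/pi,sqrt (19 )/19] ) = [ - 9  ,  -  4.64, - 7*pi/11,-1/pi, 0,0,  sqrt( 19)/19,sqrt(19)/19,5/17,1/pi,sqrt (2),sqrt(6), E,E,sqrt(11),sqrt(13 ),8.66, 9.01] 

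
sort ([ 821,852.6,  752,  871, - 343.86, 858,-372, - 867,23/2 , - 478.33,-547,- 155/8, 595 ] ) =[ - 867, - 547,  -  478.33, - 372,  -  343.86,  -  155/8,23/2, 595 , 752, 821,852.6, 858, 871]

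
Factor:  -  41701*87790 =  - 2^1*5^1*11^1*17^1*223^1 * 8779^1 =- 3660930790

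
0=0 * 4354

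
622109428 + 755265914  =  1377375342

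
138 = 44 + 94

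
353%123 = 107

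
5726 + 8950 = 14676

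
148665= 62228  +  86437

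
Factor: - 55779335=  - 5^1*11155867^1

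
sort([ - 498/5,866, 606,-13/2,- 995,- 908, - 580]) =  [ - 995, - 908, - 580, - 498/5, - 13/2, 606,866]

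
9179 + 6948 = 16127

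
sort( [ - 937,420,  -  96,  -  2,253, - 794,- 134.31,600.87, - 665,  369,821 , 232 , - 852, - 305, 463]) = [ - 937 , - 852, - 794, - 665, - 305, - 134.31, - 96, - 2,232, 253,369 , 420,463,  600.87,821 ]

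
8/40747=8/40747 = 0.00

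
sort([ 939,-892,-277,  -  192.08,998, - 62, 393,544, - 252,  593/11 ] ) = [-892, - 277,  -  252,  -  192.08, - 62, 593/11 , 393,544,939,998]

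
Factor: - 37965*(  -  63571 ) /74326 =2413473015/74326 = 2^ ( - 1 )*3^1*5^1*7^( - 1) * 151^1*421^1*2531^1*5309^ ( - 1)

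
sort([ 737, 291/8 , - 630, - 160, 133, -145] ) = [ - 630,-160, - 145,291/8,133, 737] 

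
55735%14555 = 12070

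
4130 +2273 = 6403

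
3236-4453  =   - 1217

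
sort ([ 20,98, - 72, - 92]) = [ - 92, - 72,20, 98] 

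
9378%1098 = 594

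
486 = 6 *81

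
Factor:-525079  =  -17^1*67^1 *461^1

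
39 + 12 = 51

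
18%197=18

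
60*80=4800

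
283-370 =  - 87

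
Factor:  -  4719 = -3^1*11^2*13^1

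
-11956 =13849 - 25805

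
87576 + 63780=151356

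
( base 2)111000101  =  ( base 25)i3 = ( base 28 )G5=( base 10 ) 453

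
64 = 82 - 18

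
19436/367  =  52 + 352/367  =  52.96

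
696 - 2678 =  - 1982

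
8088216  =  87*92968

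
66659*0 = 0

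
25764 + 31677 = 57441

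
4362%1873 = 616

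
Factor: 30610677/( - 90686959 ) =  - 3^1*11^( - 2 )*17^( - 1 ) * 23^1 * 47^1*9439^1 * 44087^( - 1)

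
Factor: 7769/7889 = 7^( - 3 ) * 17^1*23^(- 1)*457^1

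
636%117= 51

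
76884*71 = 5458764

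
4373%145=23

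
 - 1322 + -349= -1671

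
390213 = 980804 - 590591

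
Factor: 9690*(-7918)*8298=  - 636667535160 = - 2^3*3^3*5^1 * 17^1*19^1*37^1*107^1 * 461^1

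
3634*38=138092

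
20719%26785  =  20719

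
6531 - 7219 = -688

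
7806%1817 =538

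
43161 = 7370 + 35791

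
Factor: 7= 7^1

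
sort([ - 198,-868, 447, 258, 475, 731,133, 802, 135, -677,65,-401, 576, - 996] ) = [ - 996 , - 868, - 677, - 401, - 198,65, 133, 135, 258, 447, 475, 576, 731, 802]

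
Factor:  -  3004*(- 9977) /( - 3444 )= - 3^( - 1)*7^( - 1 )* 11^1*41^( - 1) * 751^1*907^1 = - 7492727/861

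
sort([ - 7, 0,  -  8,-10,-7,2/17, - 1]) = [ - 10, - 8 , - 7,-7, - 1, 0, 2/17 ] 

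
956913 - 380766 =576147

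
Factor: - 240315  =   - 3^1*5^1*37^1*433^1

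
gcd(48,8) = 8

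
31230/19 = 31230/19 = 1643.68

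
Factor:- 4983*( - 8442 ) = 2^1*3^3*7^1*11^1 * 67^1*151^1 = 42066486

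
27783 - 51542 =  - 23759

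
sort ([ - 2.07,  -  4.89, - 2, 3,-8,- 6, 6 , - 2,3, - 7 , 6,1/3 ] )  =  [ - 8, - 7, - 6, - 4.89, - 2.07, - 2, - 2,1/3, 3,3,6, 6 ] 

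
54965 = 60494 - 5529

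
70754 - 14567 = 56187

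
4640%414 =86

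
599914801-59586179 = 540328622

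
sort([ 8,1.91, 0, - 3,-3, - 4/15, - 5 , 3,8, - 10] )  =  [ - 10,-5,-3, -3, - 4/15,  0, 1.91, 3, 8,8 ] 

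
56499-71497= - 14998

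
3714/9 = 412 + 2/3 = 412.67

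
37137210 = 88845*418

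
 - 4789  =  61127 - 65916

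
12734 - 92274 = -79540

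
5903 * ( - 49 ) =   -  289247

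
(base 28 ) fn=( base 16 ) 1BB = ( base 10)443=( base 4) 12323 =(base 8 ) 673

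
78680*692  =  54446560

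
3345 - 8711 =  - 5366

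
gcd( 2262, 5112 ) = 6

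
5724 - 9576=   -  3852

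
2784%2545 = 239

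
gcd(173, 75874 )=1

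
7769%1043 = 468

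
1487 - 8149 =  - 6662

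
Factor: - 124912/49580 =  - 2^2*5^( - 1 )*67^( - 1)*211^1 = -844/335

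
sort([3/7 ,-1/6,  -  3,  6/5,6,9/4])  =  [ - 3, - 1/6,3/7,6/5, 9/4,6] 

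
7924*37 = 293188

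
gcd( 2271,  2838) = 3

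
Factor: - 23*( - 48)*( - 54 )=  - 2^5*3^4*23^1 = -59616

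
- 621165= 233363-854528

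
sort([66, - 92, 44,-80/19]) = [ - 92, - 80/19,44,66 ]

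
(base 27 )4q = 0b10000110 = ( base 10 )134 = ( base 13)A4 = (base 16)86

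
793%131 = 7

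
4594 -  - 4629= 9223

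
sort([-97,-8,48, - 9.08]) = [ - 97, - 9.08, - 8 , 48 ] 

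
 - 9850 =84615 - 94465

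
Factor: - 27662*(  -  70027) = 2^1*239^1*293^1*13831^1 = 1937086874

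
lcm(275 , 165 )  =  825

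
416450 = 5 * 83290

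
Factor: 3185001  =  3^6*17^1*257^1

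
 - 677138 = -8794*77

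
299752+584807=884559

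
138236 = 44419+93817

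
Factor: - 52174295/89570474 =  - 2^( - 1 )*5^1*7^( - 1)*1423^1*7333^1*6397891^( - 1 )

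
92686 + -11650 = 81036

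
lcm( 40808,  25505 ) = 204040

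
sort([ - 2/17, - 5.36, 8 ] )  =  [ - 5.36,-2/17,  8]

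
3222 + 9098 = 12320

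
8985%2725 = 810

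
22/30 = 11/15 = 0.73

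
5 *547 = 2735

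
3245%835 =740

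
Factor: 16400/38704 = 5^2*59^( - 1) = 25/59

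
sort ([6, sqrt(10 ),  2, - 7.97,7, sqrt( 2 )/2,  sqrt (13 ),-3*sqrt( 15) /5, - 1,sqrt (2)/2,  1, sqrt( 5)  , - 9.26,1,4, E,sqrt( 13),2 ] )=[ - 9.26 ,-7.97, - 3 *sqrt(15)/5 ,-1, sqrt( 2 )/2, sqrt( 2)/2, 1, 1, 2,2,  sqrt( 5), E,sqrt( 10), sqrt(13 ), sqrt( 13) , 4, 6, 7]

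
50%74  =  50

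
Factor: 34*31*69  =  2^1*3^1*17^1*23^1*31^1 = 72726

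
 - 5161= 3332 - 8493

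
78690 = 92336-13646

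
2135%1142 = 993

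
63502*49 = 3111598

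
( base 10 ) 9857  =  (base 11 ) 7451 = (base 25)FJ7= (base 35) 81M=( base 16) 2681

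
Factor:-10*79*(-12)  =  9480  =  2^3 * 3^1* 5^1*79^1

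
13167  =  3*4389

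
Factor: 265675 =5^2 * 10627^1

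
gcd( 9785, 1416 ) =1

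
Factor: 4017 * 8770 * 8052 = 2^3*3^2*5^1*11^1*13^1*61^1*103^1 * 877^1= 283664632680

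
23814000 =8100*2940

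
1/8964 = 1/8964 = 0.00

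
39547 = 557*71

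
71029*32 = 2272928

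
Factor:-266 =-2^1*7^1*19^1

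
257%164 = 93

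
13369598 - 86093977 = - 72724379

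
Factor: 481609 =47^1 * 10247^1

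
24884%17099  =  7785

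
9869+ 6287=16156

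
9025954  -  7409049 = 1616905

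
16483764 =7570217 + 8913547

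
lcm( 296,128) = 4736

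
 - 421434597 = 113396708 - 534831305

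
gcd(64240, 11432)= 8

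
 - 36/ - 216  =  1/6 = 0.17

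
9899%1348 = 463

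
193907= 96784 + 97123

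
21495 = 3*7165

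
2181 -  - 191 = 2372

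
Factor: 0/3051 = 0^1 = 0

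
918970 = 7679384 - 6760414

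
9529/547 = 17 + 230/547 = 17.42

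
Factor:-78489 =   -  3^5 * 17^1*19^1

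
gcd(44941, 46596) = 1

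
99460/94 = 49730/47 = 1058.09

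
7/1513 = 7/1513= 0.00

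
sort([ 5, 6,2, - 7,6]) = [ - 7,2, 5,6,  6 ] 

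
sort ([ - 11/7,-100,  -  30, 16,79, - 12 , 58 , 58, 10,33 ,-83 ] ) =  [-100 , - 83, - 30, - 12, - 11/7,10,  16,33,58,58,  79 ]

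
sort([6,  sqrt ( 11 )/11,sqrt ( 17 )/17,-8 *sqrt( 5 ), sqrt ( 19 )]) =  [-8 * sqrt(5), sqrt(17 )/17, sqrt(11 ) /11,sqrt(19 ),  6]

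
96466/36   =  48233/18  =  2679.61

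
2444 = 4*611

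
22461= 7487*3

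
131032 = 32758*4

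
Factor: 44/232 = 11/58 = 2^( - 1)*11^1*29^(-1)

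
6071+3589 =9660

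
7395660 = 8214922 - 819262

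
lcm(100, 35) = 700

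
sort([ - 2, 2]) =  [ - 2, 2 ] 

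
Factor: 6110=2^1*5^1*13^1*47^1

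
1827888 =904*2022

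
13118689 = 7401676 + 5717013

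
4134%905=514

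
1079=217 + 862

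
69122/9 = 69122/9 = 7680.22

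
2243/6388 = 2243/6388= 0.35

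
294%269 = 25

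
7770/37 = 210 = 210.00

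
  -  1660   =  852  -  2512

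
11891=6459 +5432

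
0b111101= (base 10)61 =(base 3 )2021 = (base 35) 1q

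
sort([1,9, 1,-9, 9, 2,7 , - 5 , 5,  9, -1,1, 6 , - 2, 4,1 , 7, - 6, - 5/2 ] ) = [ -9, - 6 , - 5, - 5/2,  -  2, - 1, 1, 1,1 , 1, 2, 4, 5,6,  7, 7 , 9, 9,9] 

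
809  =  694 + 115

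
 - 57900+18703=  - 39197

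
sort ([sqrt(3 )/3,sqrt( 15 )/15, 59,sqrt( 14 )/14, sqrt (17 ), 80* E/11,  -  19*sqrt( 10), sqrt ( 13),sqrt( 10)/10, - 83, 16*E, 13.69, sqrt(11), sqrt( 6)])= [-83,-19 * sqrt( 10 ), sqrt( 15) /15, sqrt( 14 ) /14,sqrt( 10 ) /10, sqrt( 3 ) /3 , sqrt(6 ), sqrt(11),sqrt(13), sqrt( 17), 13.69, 80*E/11, 16*E,  59] 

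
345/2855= 69/571 = 0.12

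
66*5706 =376596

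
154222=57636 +96586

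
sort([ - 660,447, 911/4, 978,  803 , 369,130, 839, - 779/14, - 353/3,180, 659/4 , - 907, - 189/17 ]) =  [- 907, - 660,  -  353/3, - 779/14, - 189/17  ,  130, 659/4,180,911/4,369 , 447, 803,839,  978] 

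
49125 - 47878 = 1247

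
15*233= 3495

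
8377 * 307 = 2571739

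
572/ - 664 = -1 + 23/166 = - 0.86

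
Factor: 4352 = 2^8*17^1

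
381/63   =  6+1/21 =6.05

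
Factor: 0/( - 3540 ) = 0^1 = 0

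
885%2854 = 885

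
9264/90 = 1544/15= 102.93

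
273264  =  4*68316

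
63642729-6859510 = 56783219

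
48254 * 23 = 1109842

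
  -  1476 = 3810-5286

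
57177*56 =3201912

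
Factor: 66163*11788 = 2^2 *7^1 * 109^1 * 421^1*607^1 = 779929444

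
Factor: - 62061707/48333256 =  - 2^( - 3)*29^(-1)*208333^(-1) * 62061707^1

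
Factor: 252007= 7^2*37^1  *139^1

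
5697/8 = 712  +  1/8 = 712.12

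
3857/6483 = 3857/6483 = 0.59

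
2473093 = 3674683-1201590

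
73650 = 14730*5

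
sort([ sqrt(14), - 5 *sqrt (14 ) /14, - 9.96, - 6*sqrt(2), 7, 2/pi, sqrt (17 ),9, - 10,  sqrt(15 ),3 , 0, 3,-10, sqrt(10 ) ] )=[  -  10, - 10 , - 9.96,-6*sqrt( 2), - 5*sqrt(14 )/14,  0,2/pi, 3, 3, sqrt( 10 ),sqrt(14 ), sqrt( 15) , sqrt(17),7, 9]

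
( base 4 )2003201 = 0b10000011100001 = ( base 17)1C22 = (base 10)8417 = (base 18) 17HB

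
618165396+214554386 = 832719782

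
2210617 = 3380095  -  1169478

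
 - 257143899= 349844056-606987955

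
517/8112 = 517/8112 = 0.06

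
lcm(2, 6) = 6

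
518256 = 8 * 64782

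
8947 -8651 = 296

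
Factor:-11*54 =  - 594 = - 2^1*3^3 * 11^1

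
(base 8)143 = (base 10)99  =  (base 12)83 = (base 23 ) 47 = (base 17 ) 5E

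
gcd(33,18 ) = 3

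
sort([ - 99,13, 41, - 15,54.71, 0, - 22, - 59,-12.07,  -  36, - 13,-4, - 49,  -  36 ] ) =[-99, - 59, - 49,  -  36, - 36, - 22, - 15, - 13,-12.07 , - 4,0, 13,41, 54.71]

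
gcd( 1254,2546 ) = 38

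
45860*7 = 321020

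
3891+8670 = 12561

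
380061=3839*99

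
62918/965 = 326/5 = 65.20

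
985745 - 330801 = 654944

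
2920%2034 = 886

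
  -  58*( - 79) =4582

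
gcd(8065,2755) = 5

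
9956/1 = 9956=9956.00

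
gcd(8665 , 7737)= 1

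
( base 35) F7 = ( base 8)1024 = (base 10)532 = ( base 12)384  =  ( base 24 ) M4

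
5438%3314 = 2124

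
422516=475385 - 52869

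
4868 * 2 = 9736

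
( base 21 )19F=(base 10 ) 645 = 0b1010000101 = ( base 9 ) 786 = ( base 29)M7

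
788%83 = 41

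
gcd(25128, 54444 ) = 4188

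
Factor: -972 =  - 2^2*3^5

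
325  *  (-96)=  - 31200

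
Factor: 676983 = 3^1*113^1*1997^1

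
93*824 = 76632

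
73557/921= 79 + 266/307 = 79.87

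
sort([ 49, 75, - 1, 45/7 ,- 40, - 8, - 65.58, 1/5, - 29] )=[ - 65.58,- 40,-29, - 8, - 1, 1/5,45/7, 49,75 ] 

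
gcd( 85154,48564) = 2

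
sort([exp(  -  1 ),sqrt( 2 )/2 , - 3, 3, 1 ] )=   [ - 3, exp( - 1),sqrt( 2)/2, 1, 3 ]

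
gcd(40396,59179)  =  1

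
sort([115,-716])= [- 716,  115 ]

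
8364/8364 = 1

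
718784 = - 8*( - 89848 )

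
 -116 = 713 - 829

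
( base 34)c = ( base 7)15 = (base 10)12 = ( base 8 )14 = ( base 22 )c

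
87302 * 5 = 436510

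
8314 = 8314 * 1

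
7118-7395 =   -  277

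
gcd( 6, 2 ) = 2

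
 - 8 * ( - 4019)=32152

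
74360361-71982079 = 2378282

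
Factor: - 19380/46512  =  -5/12  =  - 2^(-2 )*3^( - 1 )*5^1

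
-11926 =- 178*67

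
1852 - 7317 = - 5465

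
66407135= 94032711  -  27625576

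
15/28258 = 15/28258 = 0.00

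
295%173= 122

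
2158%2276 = 2158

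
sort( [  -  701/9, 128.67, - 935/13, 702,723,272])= [ - 701/9, - 935/13,128.67, 272,  702 , 723 ] 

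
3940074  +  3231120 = 7171194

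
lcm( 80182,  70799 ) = 6655106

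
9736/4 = 2434 = 2434.00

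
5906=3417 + 2489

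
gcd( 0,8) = 8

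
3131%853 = 572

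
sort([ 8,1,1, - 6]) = [-6,  1,1, 8]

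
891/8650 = 891/8650  =  0.10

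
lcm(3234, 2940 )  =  32340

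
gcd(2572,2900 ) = 4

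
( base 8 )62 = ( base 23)24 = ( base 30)1K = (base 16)32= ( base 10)50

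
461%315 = 146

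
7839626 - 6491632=1347994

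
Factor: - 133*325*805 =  - 34796125 = - 5^3 * 7^2*13^1*19^1*23^1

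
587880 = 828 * 710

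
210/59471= 210/59471 = 0.00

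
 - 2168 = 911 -3079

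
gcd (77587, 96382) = 1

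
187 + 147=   334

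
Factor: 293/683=293^1*683^( -1) 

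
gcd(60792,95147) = 1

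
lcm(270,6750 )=6750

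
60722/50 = 1214+11/25=1214.44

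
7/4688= 7/4688 = 0.00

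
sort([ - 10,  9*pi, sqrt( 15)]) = [ - 10,sqrt( 15 ), 9*pi]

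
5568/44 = 126 + 6/11 = 126.55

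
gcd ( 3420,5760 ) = 180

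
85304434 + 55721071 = 141025505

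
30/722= 15/361 = 0.04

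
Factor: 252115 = 5^1*50423^1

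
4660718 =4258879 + 401839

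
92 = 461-369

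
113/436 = 113/436  =  0.26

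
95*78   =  7410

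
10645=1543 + 9102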